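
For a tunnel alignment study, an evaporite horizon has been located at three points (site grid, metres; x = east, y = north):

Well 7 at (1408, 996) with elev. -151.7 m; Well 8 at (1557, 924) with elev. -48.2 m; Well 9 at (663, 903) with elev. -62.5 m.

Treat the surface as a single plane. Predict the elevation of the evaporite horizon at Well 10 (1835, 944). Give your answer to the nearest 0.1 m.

-61.8 m

Two edge vectors: Well 7→Well 8 = (149, -72, 103.5), Well 7→Well 9 = (-745, -93, 89.2).
Normal n = (Well 7→Well 8) × (Well 7→Well 9) = (3203.1, -90398.3, -67497).
So ∂z/∂x = −n_x/n_z = 0.047455 and ∂z/∂y = −n_y/n_z = −1.339294.
Intercept c from Well 7: -151.7 − 66.82 + 1333.94 = 1115.42.
At (1835, 944): z = 87.1 − 1264.3 + 1115.42 = -61.8 m.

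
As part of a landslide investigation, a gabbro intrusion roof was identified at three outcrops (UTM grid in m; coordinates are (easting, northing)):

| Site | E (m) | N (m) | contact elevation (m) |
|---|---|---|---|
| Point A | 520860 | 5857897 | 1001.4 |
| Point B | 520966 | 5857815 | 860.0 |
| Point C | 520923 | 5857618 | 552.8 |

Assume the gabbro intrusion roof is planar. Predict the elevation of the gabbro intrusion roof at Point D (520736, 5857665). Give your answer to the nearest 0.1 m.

647.6 m

Two edge vectors: Point A→Point B = (106, -82, -141.4), Point A→Point C = (63, -279, -448.6).
Normal n = (Point A→Point B) × (Point A→Point C) = (-2665.4, 38643.4, -24408).
So ∂z/∂E = −n_x/n_z = −0.109201901 and ∂z/∂N = −n_y/n_z = 1.583226811.
Intercept c from Point A: 1001.4 + 56878.90 − 9274379.59 = −9216499.28.
At (520736, 5857665): z = −56865.4 + 9274012.3 − 9216499.28 = 647.6 m.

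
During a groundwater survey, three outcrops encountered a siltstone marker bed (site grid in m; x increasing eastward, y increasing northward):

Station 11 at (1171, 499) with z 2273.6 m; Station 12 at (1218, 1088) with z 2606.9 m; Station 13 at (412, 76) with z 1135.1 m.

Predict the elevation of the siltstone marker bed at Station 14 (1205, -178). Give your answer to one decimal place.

1999.6 m

Two edge vectors: Station 11→Station 12 = (47, 589, 333.3), Station 11→Station 13 = (-759, -423, -1138.5).
Normal n = (Station 11→Station 12) × (Station 11→Station 13) = (-529590.6, -199465.2, 427170).
So ∂z/∂x = −n_x/n_z = 1.239765 and ∂z/∂y = −n_y/n_z = 0.466946.
Intercept c from Station 11: 2273.6 − 1451.77 − 233.01 = 588.83.
At (1205, -178): z = 1493.9 − 83.1 + 588.83 = 1999.6 m.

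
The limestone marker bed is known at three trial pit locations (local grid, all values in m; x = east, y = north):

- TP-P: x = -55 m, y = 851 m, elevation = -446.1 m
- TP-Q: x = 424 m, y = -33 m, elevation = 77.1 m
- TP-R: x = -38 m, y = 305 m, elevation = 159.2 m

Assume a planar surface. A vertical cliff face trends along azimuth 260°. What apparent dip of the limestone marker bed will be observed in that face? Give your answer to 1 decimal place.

Two edge vectors: TP-P→TP-Q = (479, -884, 523.2), TP-P→TP-R = (17, -546, 605.3).
Normal n = (TP-P→TP-Q) × (TP-P→TP-R) = (-249418, -281044.3, -246506).
So ∂z/∂x = −n_x/n_z = −1.01181 and ∂z/∂y = −n_y/n_z = −1.14011.
Unit vector along 260° is (sin 260°, cos 260°) = (-0.9848, -0.1736).
Slope in that direction = a·(-0.9848) + b·(-0.1736) = 1.19442.
Apparent dip = arctan|1.19442| = 50.1° (true dip is 56.7°, so apparent ≤ true as expected).

50.1°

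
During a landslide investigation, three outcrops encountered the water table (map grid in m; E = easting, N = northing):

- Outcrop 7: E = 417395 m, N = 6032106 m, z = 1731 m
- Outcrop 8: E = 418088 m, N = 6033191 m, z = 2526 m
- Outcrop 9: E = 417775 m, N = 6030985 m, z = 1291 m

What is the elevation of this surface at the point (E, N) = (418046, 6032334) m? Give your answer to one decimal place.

2073.9 m

Two edge vectors: Outcrop 7→Outcrop 8 = (693, 1085, 795), Outcrop 7→Outcrop 9 = (380, -1121, -440).
Normal n = (Outcrop 7→Outcrop 8) × (Outcrop 7→Outcrop 9) = (413795, 607020, -1189153).
So ∂z/∂E = −n_x/n_z = 0.347974567 and ∂z/∂N = −n_y/n_z = 0.510464171.
Intercept c from Outcrop 7: 1731 − 145242.84 − 3079173.99 = −3222685.83.
At (418046, 6032334): z = 145469.4 + 3079290.4 − 3222685.83 = 2073.9 m.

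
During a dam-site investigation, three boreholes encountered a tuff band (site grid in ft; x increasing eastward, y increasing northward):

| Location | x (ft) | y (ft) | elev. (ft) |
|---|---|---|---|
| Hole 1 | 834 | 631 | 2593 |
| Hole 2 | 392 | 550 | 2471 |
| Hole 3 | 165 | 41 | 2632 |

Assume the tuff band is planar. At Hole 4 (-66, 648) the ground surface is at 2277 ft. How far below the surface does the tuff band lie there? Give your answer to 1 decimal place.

19.5 ft

Let the plane be z = a·x + b·y + c.
Hole 2−Hole 1: −442a − 81b = −122;  Hole 3−Hole 1: −669a − 590b = 39.
Solving gives a = 0.36371, b = −0.47851.
Then c = 2593 − a·834 − b·631 = 2591.61.
At (-66, 648): z_contact = −24.00 − 310.07 + 2591.61 = 2257.53 ft.
Depth below ground = 2277 − 2257.53 = 19.5 ft.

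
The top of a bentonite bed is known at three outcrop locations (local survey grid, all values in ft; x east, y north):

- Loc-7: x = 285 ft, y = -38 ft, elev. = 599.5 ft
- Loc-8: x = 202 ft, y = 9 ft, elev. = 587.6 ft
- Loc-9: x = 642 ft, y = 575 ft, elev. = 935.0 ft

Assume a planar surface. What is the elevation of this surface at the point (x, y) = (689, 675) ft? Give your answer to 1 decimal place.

985.9 ft

Let the plane be z = a·x + b·y + c.
Loc-8−Loc-7: −83a + 47b = −11.9;  Loc-9−Loc-7: 357a + 613b = 335.5.
Solving gives a = 0.34088, b = 0.34879.
Then c = 599.5 − a·285 − b·-38 = 515.60.
At (689, 675): z = 234.9 + 235.4 + 515.60 = 985.9 ft.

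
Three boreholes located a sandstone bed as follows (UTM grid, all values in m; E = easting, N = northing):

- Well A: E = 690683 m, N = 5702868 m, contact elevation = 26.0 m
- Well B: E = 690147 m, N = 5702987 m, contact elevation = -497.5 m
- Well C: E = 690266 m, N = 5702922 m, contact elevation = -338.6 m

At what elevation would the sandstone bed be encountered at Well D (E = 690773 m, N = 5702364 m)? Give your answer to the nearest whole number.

649 m

Let the plane be z = a·E + b·N + c.
Well B−Well A: −536a + 119b = −523.5;  Well C−Well A: −417a + 54b = −364.6.
Solving gives a = 0.73109918, b = −1.10614150.
Then c = 26 − a·690683 − b·5702868 = 5803247.17.
At (690773, 5702364): z = 505023.6 − 6307621.4 + 5803247.17 = 649.3 m.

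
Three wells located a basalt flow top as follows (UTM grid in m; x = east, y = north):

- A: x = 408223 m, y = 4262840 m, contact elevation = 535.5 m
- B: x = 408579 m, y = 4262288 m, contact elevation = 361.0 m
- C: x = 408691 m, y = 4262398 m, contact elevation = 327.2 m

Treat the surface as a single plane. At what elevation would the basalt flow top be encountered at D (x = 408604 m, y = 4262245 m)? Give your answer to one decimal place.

348.4 m

Two edge vectors: A→B = (356, -552, -174.5), A→C = (468, -442, -208.3).
Normal n = (A→B) × (A→C) = (37852.6, -7511.2, 100984).
So ∂z/∂x = −n_x/n_z = −0.374837598 and ∂z/∂y = −n_y/n_z = 0.074380100.
Intercept c from A: 535.5 + 153017.33 − 317070.46 = −163517.64.
At (408604, 4262245): z = −153160.1 + 317026.2 − 163517.64 = 348.4 m.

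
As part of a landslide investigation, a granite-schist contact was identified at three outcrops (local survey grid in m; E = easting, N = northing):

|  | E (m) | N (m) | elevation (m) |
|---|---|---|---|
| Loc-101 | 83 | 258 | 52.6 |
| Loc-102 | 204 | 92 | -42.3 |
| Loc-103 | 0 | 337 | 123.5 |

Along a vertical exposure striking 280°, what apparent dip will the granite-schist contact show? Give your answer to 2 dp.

Two edge vectors: Loc-101→Loc-102 = (121, -166, -94.9), Loc-101→Loc-103 = (-83, 79, 70.9).
Normal n = (Loc-101→Loc-102) × (Loc-101→Loc-103) = (-4272.3, -702.2, -4219).
So ∂z/∂E = −n_x/n_z = −1.01263 and ∂z/∂N = −n_y/n_z = −0.16644.
Unit vector along 280° is (sin 280°, cos 280°) = (-0.9848, 0.1736).
Slope in that direction = a·(-0.9848) + b·(0.1736) = 0.96835.
Apparent dip = arctan|0.96835| = 44.08° (true dip is 45.7°, so apparent ≤ true as expected).

44.08°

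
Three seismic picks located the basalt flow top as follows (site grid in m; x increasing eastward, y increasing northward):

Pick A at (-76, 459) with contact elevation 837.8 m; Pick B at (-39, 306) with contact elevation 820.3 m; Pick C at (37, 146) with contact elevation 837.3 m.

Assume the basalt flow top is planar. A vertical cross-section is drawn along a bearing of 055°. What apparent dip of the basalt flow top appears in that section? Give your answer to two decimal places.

44.18°

Two edge vectors: Pick A→Pick B = (37, -153, -17.5), Pick A→Pick C = (113, -313, -0.5).
Normal n = (Pick A→Pick B) × (Pick A→Pick C) = (-5401, -1959, 5708).
So ∂z/∂x = −n_x/n_z = 0.94622 and ∂z/∂y = −n_y/n_z = 0.34320.
Unit vector along 055° is (sin 55°, cos 55°) = (0.8192, 0.5736).
Slope in that direction = a·(0.8192) + b·(0.5736) = 0.97195.
Apparent dip = arctan|0.97195| = 44.18° (true dip is 45.2°, so apparent ≤ true as expected).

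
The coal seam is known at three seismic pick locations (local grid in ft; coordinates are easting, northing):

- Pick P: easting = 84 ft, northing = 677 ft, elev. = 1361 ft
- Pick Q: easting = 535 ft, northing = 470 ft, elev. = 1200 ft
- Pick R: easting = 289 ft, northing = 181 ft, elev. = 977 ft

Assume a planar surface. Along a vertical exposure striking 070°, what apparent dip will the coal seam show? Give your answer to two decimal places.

Let the plane be z = a·easting + b·northing + c.
Pick Q−Pick P: 451a − 207b = −161;  Pick R−Pick P: 205a − 496b = −384.
Solving gives a = −0.00203, b = 0.77335.
Unit vector along 070° is (sin 70°, cos 70°) = (0.9397, 0.3420).
Slope in that direction = a·(0.9397) + b·(0.3420) = 0.26260.
Apparent dip = arctan|0.26260| = 14.71° (true dip is 37.7°, so apparent ≤ true as expected).

14.71°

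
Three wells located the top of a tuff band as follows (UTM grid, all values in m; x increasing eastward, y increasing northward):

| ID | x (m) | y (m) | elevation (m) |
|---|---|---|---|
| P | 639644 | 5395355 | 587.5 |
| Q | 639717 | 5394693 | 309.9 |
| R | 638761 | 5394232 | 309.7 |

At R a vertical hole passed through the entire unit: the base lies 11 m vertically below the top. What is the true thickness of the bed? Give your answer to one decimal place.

Two edge vectors: P→Q = (73, -662, -277.6), P→R = (-883, -1123, -277.8).
Normal n = (P→Q) × (P→R) = (-127841.2, 265400.2, -666525).
So ∂z/∂x = −n_x/n_z = −0.19180 and ∂z/∂y = −n_y/n_z = 0.39818.
|∇z| = √(a²+b²) = 0.44197, so dip δ = arctan(0.44197) = 23.84°.
True thickness = vertical thickness × cos δ = 11 × cos 23.84° = 10.1 m.

10.1 m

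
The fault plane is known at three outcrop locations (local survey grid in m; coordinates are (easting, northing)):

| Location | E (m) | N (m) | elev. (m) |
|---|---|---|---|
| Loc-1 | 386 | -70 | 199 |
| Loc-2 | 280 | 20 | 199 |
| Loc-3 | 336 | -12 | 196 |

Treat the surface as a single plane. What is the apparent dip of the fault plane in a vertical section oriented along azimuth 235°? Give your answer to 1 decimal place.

Two edge vectors: Loc-1→Loc-2 = (-106, 90, 0), Loc-1→Loc-3 = (-50, 58, -3).
Normal n = (Loc-1→Loc-2) × (Loc-1→Loc-3) = (-270, -318, -1648).
So ∂z/∂E = −n_x/n_z = −0.16383 and ∂z/∂N = −n_y/n_z = −0.19296.
Unit vector along 235° is (sin 235°, cos 235°) = (-0.8192, -0.5736).
Slope in that direction = a·(-0.8192) + b·(-0.5736) = 0.24488.
Apparent dip = arctan|0.24488| = 13.8° (true dip is 14.2°, so apparent ≤ true as expected).

13.8°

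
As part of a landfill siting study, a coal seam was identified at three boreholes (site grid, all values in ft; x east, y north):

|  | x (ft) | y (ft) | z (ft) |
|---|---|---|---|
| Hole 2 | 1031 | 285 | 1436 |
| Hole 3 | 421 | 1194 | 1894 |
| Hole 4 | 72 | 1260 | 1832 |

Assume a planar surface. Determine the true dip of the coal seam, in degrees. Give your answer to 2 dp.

Let the plane be z = a·x + b·y + c.
Hole 3−Hole 2: −610a + 909b = 458;  Hole 4−Hole 2: −959a + 975b = 396.
Solving gives a = 0.31261, b = 0.71363.
Gradient magnitude |∇z| = √(a² + b²) = √(0.09772 + 0.50927) = 0.77910.
True dip = arctan(0.77910) = 37.92°, dipping toward SSW (azimuth ≈ 204°).

37.92°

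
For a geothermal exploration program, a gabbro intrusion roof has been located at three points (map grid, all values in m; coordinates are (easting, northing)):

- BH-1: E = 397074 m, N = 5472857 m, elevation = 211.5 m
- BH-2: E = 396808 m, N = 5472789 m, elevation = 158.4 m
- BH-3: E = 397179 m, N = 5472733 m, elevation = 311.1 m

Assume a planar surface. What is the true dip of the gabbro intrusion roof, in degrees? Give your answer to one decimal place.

Two edge vectors: BH-1→BH-2 = (-266, -68, -53.1), BH-1→BH-3 = (105, -124, 99.6).
Normal n = (BH-1→BH-2) × (BH-1→BH-3) = (-13357.2, 20918.1, 40124).
So ∂z/∂E = −n_x/n_z = 0.33290 and ∂z/∂N = −n_y/n_z = −0.52134.
Gradient magnitude |∇z| = √(a² + b²) = √(0.11082 + 0.27179) = 0.61856.
True dip = arctan(0.61856) = 31.7°, dipping toward NNW (azimuth ≈ 327°).

31.7°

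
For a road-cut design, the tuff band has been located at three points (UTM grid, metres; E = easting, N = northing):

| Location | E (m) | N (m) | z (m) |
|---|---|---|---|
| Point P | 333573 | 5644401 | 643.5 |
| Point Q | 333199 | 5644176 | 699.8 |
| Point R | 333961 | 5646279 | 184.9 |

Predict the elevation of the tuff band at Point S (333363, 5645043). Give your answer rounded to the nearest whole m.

488 m

Two edge vectors: Point P→Point Q = (-374, -225, 56.3), Point P→Point R = (388, 1878, -458.6).
Normal n = (Point P→Point Q) × (Point P→Point R) = (-2546.4, -149672, -615072).
So ∂z/∂E = −n_x/n_z = −0.00414000 and ∂z/∂N = −n_y/n_z = −0.24334062.
Intercept c from Point P: 643.5 + 1380.99 + 1373512.02 = 1375536.52.
At (333363, 5645043): z = −1380.1 − 1373668.2 + 1375536.52 = 488.1 m.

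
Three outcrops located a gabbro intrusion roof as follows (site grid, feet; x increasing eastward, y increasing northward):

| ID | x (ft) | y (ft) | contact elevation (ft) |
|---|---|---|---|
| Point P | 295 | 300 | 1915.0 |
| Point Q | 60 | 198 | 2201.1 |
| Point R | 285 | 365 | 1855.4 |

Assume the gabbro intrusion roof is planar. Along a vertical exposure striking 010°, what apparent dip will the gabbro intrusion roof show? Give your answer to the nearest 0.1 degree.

49.1°

Two edge vectors: Point P→Point Q = (-235, -102, 286.1), Point P→Point R = (-10, 65, -59.6).
Normal n = (Point P→Point Q) × (Point P→Point R) = (-12517.3, -16867, -16295).
So ∂z/∂x = −n_x/n_z = −0.76817 and ∂z/∂y = −n_y/n_z = −1.03510.
Unit vector along 010° is (sin 10°, cos 10°) = (0.1736, 0.9848).
Slope in that direction = a·(0.1736) + b·(0.9848) = −1.15277.
Apparent dip = arctan|1.15277| = 49.1° (true dip is 52.2°, so apparent ≤ true as expected).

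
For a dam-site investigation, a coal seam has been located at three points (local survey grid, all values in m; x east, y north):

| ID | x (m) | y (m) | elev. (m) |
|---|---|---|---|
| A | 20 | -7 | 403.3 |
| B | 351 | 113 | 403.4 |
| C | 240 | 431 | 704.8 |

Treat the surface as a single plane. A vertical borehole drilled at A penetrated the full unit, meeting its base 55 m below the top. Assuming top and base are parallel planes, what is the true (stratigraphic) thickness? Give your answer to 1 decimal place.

Let the plane be z = a·x + b·y + c.
B−A: 331a + 120b = 0.1;  C−A: 220a + 438b = 301.5.
Solving gives a = −0.30475, b = 0.84143.
|∇z| = √(a²+b²) = 0.89491, so dip δ = arctan(0.89491) = 41.83°.
True thickness = vertical thickness × cos δ = 55 × cos 41.83° = 41.0 m.

41.0 m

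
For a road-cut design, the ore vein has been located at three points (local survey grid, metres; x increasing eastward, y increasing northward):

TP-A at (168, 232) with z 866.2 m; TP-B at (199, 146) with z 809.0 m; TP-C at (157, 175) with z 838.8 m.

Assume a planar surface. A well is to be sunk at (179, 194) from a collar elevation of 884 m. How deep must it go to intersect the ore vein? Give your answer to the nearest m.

Let the plane be z = a·x + b·y + c.
TP-B−TP-A: 31a − 86b = −57.2;  TP-C−TP-A: −11a − 57b = −27.4.
Solving gives a = −0.33321, b = 0.54501.
Then c = 866.2 − a·168 − b·232 = 795.74.
At (179, 194): z_contact = −59.6 + 105.7 + 795.74 = 841.8 m.
Depth below ground = 884 − 841.8 = 42 m.

42 m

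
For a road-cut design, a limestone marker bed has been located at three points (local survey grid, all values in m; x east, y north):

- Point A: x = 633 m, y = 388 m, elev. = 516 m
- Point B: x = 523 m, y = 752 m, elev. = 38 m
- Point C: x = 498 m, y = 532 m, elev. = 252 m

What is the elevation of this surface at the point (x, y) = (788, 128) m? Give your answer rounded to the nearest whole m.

920 m

Let the plane be z = a·x + b·y + c.
Point B−Point A: −110a + 364b = −478;  Point C−Point A: −135a + 144b = −264.
Solving gives a = 0.81874, b = −1.06577.
Then c = 516 − a·633 − b·388 = 411.26.
At (788, 128): z = 645.2 − 136.4 + 411.26 = 920.0 m.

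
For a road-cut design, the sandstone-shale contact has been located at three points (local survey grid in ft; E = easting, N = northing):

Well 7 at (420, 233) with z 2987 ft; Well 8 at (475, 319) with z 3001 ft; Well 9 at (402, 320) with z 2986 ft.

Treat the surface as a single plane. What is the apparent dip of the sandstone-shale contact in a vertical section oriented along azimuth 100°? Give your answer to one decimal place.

Two edge vectors: Well 7→Well 8 = (55, 86, 14), Well 7→Well 9 = (-18, 87, -1).
Normal n = (Well 7→Well 8) × (Well 7→Well 9) = (-1304, -197, 6333).
So ∂z/∂E = −n_x/n_z = 0.20591 and ∂z/∂N = −n_y/n_z = 0.03111.
Unit vector along 100° is (sin 100°, cos 100°) = (0.9848, -0.1736).
Slope in that direction = a·(0.9848) + b·(-0.1736) = 0.19738.
Apparent dip = arctan|0.19738| = 11.2° (true dip is 11.8°, so apparent ≤ true as expected).

11.2°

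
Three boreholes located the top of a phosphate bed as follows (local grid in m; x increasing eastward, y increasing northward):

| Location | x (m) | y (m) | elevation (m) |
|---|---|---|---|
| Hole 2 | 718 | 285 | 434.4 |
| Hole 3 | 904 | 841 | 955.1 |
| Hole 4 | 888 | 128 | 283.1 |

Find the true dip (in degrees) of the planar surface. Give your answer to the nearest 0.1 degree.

Two edge vectors: Hole 2→Hole 3 = (186, 556, 520.7), Hole 2→Hole 4 = (170, -157, -151.3).
Normal n = (Hole 2→Hole 3) × (Hole 2→Hole 4) = (-2372.9, 116660.8, -123722).
So ∂z/∂x = −n_x/n_z = −0.01918 and ∂z/∂y = −n_y/n_z = 0.94293.
Gradient magnitude |∇z| = √(a² + b²) = √(0.00037 + 0.88911) = 0.94312.
True dip = arctan(0.94312) = 43.3°, dipping toward S (azimuth ≈ 179°).

43.3°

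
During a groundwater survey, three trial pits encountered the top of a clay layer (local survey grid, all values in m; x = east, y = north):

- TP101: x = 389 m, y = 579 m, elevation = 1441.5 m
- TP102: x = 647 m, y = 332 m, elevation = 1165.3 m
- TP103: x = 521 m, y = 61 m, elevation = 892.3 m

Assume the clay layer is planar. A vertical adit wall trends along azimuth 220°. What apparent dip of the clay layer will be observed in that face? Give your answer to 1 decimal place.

36.9°

Two edge vectors: TP101→TP102 = (258, -247, -276.2), TP101→TP103 = (132, -518, -549.2).
Normal n = (TP101→TP102) × (TP101→TP103) = (-7419.2, 105235.2, -101040).
So ∂z/∂x = −n_x/n_z = −0.07343 and ∂z/∂y = −n_y/n_z = 1.04152.
Unit vector along 220° is (sin 220°, cos 220°) = (-0.6428, -0.7660).
Slope in that direction = a·(-0.6428) + b·(-0.7660) = −0.75065.
Apparent dip = arctan|0.75065| = 36.9° (true dip is 46.2°, so apparent ≤ true as expected).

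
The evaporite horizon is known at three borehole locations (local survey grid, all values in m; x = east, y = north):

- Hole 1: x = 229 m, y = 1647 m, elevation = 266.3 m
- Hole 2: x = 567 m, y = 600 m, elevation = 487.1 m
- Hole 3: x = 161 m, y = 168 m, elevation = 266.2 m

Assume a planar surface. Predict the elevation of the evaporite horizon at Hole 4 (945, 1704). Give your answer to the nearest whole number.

Two edge vectors: Hole 1→Hole 2 = (338, -1047, 220.8), Hole 1→Hole 3 = (-68, -1479, -0.1).
Normal n = (Hole 1→Hole 2) × (Hole 1→Hole 3) = (326667.9, -14980.6, -571098).
So ∂z/∂x = −n_x/n_z = 0.57200 and ∂z/∂y = −n_y/n_z = −0.02623.
Intercept c from Hole 1: 266.3 − 130.99 + 43.20 = 178.51.
At (945, 1704): z = 540.5 − 44.7 + 178.51 = 674.4 m.

674 m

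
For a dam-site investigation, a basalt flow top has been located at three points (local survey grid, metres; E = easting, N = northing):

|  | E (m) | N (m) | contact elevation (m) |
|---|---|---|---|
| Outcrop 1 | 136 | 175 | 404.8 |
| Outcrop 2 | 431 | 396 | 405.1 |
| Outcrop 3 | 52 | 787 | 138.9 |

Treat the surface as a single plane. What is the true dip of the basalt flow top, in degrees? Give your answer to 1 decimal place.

Let the plane be z = a·E + b·N + c.
Outcrop 2−Outcrop 1: 295a + 221b = 0.3;  Outcrop 3−Outcrop 1: −84a + 612b = −265.9.
Solving gives a = 0.29606, b = −0.39384.
Gradient magnitude |∇z| = √(a² + b²) = √(0.08765 + 0.15511) = 0.49271.
True dip = arctan(0.49271) = 26.2°, dipping toward NW (azimuth ≈ 323°).

26.2°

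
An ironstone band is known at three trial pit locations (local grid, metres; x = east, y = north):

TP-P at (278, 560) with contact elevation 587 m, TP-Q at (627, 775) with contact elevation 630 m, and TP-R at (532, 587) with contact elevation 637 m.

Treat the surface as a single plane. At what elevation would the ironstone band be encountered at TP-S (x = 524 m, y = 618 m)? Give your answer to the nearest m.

Let the plane be z = a·x + b·y + c.
TP-Q−TP-P: 349a + 215b = 43;  TP-R−TP-P: 254a + 27b = 50.
Solving gives a = 0.21221, b = −0.14447.
Then c = 587 − a·278 − b·560 = 608.91.
At (524, 618): z = 111.2 − 89.3 + 608.91 = 630.8 m.

631 m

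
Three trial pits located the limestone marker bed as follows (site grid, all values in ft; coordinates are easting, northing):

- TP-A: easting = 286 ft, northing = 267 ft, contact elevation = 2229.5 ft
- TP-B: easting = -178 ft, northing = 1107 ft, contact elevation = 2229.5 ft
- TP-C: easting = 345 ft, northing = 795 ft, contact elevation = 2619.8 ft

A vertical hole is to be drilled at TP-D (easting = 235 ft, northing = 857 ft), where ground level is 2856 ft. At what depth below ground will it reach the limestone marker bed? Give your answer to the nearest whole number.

Let the plane be z = a·easting + b·northing + c.
TP-B−TP-A: −464a + 840b = 0;  TP-C−TP-A: 59a + 528b = 390.3.
Solving gives a = 1.11305, b = 0.61483.
Then c = 2229.5 − a·286 − b·267 = 1747.01.
At (235, 857): z_contact = 261.6 + 526.9 + 1747.01 = 2535.5 ft.
Depth below ground = 2856 − 2535.5 = 321 ft.

321 ft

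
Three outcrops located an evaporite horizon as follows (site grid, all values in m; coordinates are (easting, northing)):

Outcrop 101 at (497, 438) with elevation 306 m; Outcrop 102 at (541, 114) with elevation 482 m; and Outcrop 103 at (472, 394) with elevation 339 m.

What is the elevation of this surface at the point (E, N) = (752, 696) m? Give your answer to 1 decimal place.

Let the plane be z = a·E + b·N + c.
Outcrop 102−Outcrop 101: 44a − 324b = 176;  Outcrop 103−Outcrop 101: −25a − 44b = 33.
Solving gives a = −0.29374, b = −0.58310.
Then c = 306 − a·497 − b·438 = 707.39.
At (752, 696): z = −220.9 − 405.8 + 707.39 = 80.7 m.

80.7 m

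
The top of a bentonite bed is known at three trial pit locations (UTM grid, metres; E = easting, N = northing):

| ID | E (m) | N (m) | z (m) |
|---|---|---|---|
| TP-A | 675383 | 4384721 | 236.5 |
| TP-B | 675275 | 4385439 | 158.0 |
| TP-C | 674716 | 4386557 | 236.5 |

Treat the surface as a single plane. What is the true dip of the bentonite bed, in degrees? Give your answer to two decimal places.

Two edge vectors: TP-A→TP-B = (-108, 718, -78.5), TP-A→TP-C = (-667, 1836, 0).
Normal n = (TP-A→TP-B) × (TP-A→TP-C) = (144126, 52359.5, 280618).
So ∂z/∂E = −n_x/n_z = −0.51360 and ∂z/∂N = −n_y/n_z = −0.18659.
Gradient magnitude |∇z| = √(a² + b²) = √(0.26379 + 0.03481) = 0.54644.
True dip = arctan(0.54644) = 28.65°, dipping toward ENE (azimuth ≈ 070°).

28.65°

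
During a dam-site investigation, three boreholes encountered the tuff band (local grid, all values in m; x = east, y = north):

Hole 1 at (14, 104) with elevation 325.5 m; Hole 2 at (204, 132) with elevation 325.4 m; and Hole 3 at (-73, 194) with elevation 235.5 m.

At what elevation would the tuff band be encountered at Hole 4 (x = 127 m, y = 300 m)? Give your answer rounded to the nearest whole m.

168 m

Let the plane be z = a·x + b·y + c.
Hole 2−Hole 1: 190a + 28b = −0.1;  Hole 3−Hole 1: −87a + 90b = −90.
Solving gives a = 0.12853, b = −0.87575.
Then c = 325.5 − a·14 − b·104 = 414.78.
At (127, 300): z = 16.3 − 262.7 + 414.78 = 168.4 m.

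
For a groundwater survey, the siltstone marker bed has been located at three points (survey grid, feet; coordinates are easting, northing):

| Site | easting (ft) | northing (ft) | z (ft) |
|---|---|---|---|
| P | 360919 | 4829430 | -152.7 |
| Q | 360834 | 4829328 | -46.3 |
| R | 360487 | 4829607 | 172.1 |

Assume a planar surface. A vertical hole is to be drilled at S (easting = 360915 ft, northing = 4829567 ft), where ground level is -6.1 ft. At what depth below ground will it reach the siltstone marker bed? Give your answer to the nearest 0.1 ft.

185.6 ft

Two edge vectors: P→Q = (-85, -102, 106.4), P→R = (-432, 177, 324.8).
Normal n = (P→Q) × (P→R) = (-51962.4, -18356.8, -59109).
So ∂z/∂easting = −n_x/n_z = −0.879094554 and ∂z/∂northing = −n_y/n_z = −0.310558460.
Intercept c from P: -152.7 + 317281.93 + 1499820.34 = 1816949.57.
At (360915, 4829567): z_contact = −317278.41 − 1499862.89 + 1816949.57 = -191.73 ft.
Depth below ground = -6.1 − (-191.73) = 185.6 ft.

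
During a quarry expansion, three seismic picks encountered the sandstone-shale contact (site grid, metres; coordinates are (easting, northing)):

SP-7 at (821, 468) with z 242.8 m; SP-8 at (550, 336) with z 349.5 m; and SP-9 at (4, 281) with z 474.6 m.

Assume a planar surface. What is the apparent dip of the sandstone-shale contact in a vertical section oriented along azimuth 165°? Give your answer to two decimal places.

19.97°

Two edge vectors: SP-7→SP-8 = (-271, -132, 106.7), SP-7→SP-9 = (-817, -187, 231.8).
Normal n = (SP-7→SP-8) × (SP-7→SP-9) = (-10644.7, -24356.1, -57167).
So ∂z/∂E = −n_x/n_z = −0.18620 and ∂z/∂N = −n_y/n_z = −0.42605.
Unit vector along 165° is (sin 165°, cos 165°) = (0.2588, -0.9659).
Slope in that direction = a·(0.2588) + b·(-0.9659) = 0.36334.
Apparent dip = arctan|0.36334| = 19.97° (true dip is 24.9°, so apparent ≤ true as expected).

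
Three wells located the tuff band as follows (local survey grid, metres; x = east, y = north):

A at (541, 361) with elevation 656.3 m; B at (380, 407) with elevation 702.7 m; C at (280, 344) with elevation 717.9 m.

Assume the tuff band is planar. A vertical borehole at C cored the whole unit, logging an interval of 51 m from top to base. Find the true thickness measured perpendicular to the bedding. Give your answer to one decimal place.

49.0 m

Let the plane be z = a·x + b·y + c.
B−A: −161a + 46b = 46.4;  C−A: −261a − 17b = 61.6.
Solving gives a = −0.24570, b = 0.14873.
|∇z| = √(a²+b²) = 0.28721, so dip δ = arctan(0.28721) = 16.02°.
True thickness = vertical thickness × cos δ = 51 × cos 16.02° = 49.0 m.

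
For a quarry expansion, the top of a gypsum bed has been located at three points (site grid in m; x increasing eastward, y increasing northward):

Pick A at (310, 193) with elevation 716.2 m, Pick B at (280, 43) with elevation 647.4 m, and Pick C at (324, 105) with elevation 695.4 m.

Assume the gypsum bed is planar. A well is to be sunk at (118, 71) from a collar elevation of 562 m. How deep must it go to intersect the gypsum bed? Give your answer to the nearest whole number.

6 m

Let the plane be z = a·x + b·y + c.
Pick B−Pick A: −30a − 150b = −68.8;  Pick C−Pick A: 14a − 88b = −20.8.
Solving gives a = 0.61907, b = 0.33485.
Then c = 716.2 − a·310 − b·193 = 459.66.
At (118, 71): z_contact = 73.1 + 23.8 + 459.66 = 556.5 m.
Depth below ground = 562 − 556.5 = 6 m.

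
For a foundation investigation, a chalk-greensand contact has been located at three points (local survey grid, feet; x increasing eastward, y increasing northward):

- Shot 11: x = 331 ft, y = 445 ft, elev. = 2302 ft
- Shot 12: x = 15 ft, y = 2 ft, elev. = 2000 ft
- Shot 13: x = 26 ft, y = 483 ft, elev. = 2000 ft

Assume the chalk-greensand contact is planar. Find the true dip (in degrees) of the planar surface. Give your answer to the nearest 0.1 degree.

44.6°

Two edge vectors: Shot 11→Shot 12 = (-316, -443, -302), Shot 11→Shot 13 = (-305, 38, -302).
Normal n = (Shot 11→Shot 12) × (Shot 11→Shot 13) = (145262, -3322, -147123).
So ∂z/∂x = −n_x/n_z = 0.98735 and ∂z/∂y = −n_y/n_z = −0.02258.
Gradient magnitude |∇z| = √(a² + b²) = √(0.97486 + 0.00051) = 0.98761.
True dip = arctan(0.98761) = 44.6°, dipping toward W (azimuth ≈ 271°).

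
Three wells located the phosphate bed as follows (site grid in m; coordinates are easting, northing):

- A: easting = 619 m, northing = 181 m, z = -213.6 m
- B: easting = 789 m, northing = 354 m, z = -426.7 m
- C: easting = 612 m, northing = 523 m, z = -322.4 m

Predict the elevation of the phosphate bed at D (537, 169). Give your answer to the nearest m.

Let the plane be z = a·easting + b·northing + c.
B−A: 170a + 173b = −213.1;  C−A: −7a + 342b = −108.8.
Solving gives a = −0.91082, b = −0.33677.
Then c = -213.6 − a·619 − b·181 = 411.15.
At (537, 169): z = −489.1 − 56.9 + 411.15 = -134.9 m.

-135 m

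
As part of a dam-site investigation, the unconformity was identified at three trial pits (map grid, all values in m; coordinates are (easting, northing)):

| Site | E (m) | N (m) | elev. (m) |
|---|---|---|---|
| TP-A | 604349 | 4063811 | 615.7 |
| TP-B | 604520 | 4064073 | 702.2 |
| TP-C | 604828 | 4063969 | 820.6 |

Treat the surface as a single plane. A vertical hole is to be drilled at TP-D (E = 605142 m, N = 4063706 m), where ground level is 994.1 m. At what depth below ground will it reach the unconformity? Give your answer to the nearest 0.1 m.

Two edge vectors: TP-A→TP-B = (171, 262, 86.5), TP-A→TP-C = (479, 158, 204.9).
Normal n = (TP-A→TP-B) × (TP-A→TP-C) = (40016.8, 6395.6, -98480).
So ∂z/∂E = −n_x/n_z = 0.406344435 and ∂z/∂N = −n_y/n_z = 0.064943136.
Intercept c from TP-A: 615.7 − 245573.85 − 263916.63 = −508874.78.
At (605142, 4063706): z_contact = 245896.08 + 263909.81 − 508874.78 = 931.11 m.
Depth below ground = 994.1 − 931.11 = 63.0 m.

63.0 m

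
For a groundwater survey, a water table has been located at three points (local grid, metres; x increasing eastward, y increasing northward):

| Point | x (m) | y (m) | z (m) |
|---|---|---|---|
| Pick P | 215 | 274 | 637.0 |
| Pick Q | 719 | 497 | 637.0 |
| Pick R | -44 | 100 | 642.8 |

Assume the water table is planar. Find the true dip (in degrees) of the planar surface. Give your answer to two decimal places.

6.09°

Two edge vectors: Pick P→Pick Q = (504, 223, 0), Pick P→Pick R = (-259, -174, 5.8).
Normal n = (Pick P→Pick Q) × (Pick P→Pick R) = (1293.4, -2923.2, -29939).
So ∂z/∂x = −n_x/n_z = 0.04320 and ∂z/∂y = −n_y/n_z = −0.09764.
Gradient magnitude |∇z| = √(a² + b²) = √(0.00187 + 0.00953) = 0.10677.
True dip = arctan(0.10677) = 6.09°, dipping toward NNW (azimuth ≈ 336°).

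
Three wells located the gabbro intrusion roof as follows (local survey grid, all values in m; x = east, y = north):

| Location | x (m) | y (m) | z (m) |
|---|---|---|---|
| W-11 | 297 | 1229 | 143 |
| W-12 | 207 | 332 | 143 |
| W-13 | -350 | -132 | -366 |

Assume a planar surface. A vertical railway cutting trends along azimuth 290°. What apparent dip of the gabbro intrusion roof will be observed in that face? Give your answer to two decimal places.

44.16°

Let the plane be z = a·x + b·y + c.
W-12−W-11: −90a − 897b = 0;  W-13−W-11: −647a − 1361b = −509.
Solving gives a = 0.99717, b = −0.10005.
Unit vector along 290° is (sin 290°, cos 290°) = (-0.9397, 0.3420).
Slope in that direction = a·(-0.9397) + b·(0.3420) = −0.97125.
Apparent dip = arctan|0.97125| = 44.16° (true dip is 45.1°, so apparent ≤ true as expected).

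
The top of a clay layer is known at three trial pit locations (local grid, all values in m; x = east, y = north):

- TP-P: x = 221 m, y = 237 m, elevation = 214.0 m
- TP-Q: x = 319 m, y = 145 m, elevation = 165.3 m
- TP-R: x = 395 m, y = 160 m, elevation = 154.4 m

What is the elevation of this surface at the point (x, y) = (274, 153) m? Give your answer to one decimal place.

Two edge vectors: TP-P→TP-Q = (98, -92, -48.7), TP-P→TP-R = (174, -77, -59.6).
Normal n = (TP-P→TP-Q) × (TP-P→TP-R) = (1733.3, -2633, 8462).
So ∂z/∂x = −n_x/n_z = −0.20483 and ∂z/∂y = −n_y/n_z = 0.31116.
Intercept c from TP-P: 214 + 45.27 − 73.74 = 185.52.
At (274, 153): z = −56.1 + 47.6 + 185.52 = 177.0 m.

177.0 m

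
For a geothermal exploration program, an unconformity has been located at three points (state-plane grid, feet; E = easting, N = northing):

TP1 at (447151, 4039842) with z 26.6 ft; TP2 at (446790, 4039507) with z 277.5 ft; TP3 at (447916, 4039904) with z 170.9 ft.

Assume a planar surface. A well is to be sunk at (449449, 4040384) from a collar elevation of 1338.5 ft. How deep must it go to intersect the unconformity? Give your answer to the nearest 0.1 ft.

Two edge vectors: TP1→TP2 = (-361, -335, 250.9), TP1→TP3 = (765, 62, 144.3).
Normal n = (TP1→TP2) × (TP1→TP3) = (-63896.3, 244030.8, 233893).
So ∂z/∂E = −n_x/n_z = 0.273186030 and ∂z/∂N = −n_y/n_z = −1.043343751.
Intercept c from TP1: 26.6 − 122155.41 + 4214943.91 = 4092815.10.
At (449449, 4040384): z_contact = 122783.19 − 4215509.40 + 4092815.10 = 88.89 ft.
Depth below ground = 1338.5 − 88.89 = 1249.6 ft.

1249.6 ft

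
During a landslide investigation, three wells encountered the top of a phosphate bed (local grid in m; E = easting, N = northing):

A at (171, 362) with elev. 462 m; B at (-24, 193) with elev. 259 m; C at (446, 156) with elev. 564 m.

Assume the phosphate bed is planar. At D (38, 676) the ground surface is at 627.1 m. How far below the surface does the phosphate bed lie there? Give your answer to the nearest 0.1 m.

Let the plane be z = a·E + b·N + c.
B−A: −195a − 169b = −203;  C−A: 275a − 206b = 102.
Solving gives a = 0.68159, b = 0.41474.
Then c = 462 − a·171 − b·362 = 195.31.
At (38, 676): z_contact = 25.90 + 280.36 + 195.31 = 501.58 m.
Depth below ground = 627.1 − 501.58 = 125.5 m.

125.5 m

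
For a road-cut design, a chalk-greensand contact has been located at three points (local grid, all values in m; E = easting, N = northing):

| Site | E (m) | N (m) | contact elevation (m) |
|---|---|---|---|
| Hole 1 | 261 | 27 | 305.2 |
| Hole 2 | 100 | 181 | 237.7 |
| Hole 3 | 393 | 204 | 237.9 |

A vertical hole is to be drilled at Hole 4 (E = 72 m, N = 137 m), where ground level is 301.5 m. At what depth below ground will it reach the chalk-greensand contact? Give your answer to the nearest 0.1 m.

46.9 m

Let the plane be z = a·E + b·N + c.
Hole 2−Hole 1: −161a + 154b = −67.5;  Hole 3−Hole 1: 132a + 177b = −67.3.
Solving gives a = 0.03243, b = −0.40441.
Then c = 305.2 − a·261 − b·27 = 307.66.
At (72, 137): z_contact = 2.33 − 55.40 + 307.66 = 254.59 m.
Depth below ground = 301.5 − 254.59 = 46.9 m.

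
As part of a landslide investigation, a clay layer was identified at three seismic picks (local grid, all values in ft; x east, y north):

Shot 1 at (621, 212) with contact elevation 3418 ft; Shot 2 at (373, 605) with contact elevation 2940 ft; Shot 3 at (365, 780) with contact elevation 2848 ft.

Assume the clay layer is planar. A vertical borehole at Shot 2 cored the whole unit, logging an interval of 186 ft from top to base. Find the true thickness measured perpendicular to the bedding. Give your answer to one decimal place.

115.0 ft

Two edge vectors: Shot 1→Shot 2 = (-248, 393, -478), Shot 1→Shot 3 = (-256, 568, -570).
Normal n = (Shot 1→Shot 2) × (Shot 1→Shot 3) = (47494, -18992, -40256).
So ∂z/∂x = −n_x/n_z = 1.17980 and ∂z/∂y = −n_y/n_z = −0.47178.
|∇z| = √(a²+b²) = 1.27063, so dip δ = arctan(1.27063) = 51.80°.
True thickness = vertical thickness × cos δ = 186 × cos 51.80° = 115.0 ft.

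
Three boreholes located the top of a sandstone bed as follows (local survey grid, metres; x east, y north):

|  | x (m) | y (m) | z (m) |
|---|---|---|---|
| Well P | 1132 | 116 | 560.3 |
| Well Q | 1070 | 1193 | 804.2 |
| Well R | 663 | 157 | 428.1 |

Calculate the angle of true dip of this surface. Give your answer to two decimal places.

Two edge vectors: Well P→Well Q = (-62, 1077, 243.9), Well P→Well R = (-469, 41, -132.2).
Normal n = (Well P→Well Q) × (Well P→Well R) = (-152379.3, -122585.5, 502571).
So ∂z/∂x = −n_x/n_z = 0.30320 and ∂z/∂y = −n_y/n_z = 0.24392.
Gradient magnitude |∇z| = √(a² + b²) = √(0.09193 + 0.05950) = 0.38913.
True dip = arctan(0.38913) = 21.26°, dipping toward SW (azimuth ≈ 231°).

21.26°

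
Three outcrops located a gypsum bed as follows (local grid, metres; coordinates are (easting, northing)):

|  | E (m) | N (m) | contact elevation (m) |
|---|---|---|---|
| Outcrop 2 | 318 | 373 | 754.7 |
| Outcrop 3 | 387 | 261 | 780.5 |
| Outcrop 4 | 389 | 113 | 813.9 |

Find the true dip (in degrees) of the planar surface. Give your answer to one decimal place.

12.7°

Two edge vectors: Outcrop 2→Outcrop 3 = (69, -112, 25.8), Outcrop 2→Outcrop 4 = (71, -260, 59.2).
Normal n = (Outcrop 2→Outcrop 3) × (Outcrop 2→Outcrop 4) = (77.6, -2253, -9988).
So ∂z/∂E = −n_x/n_z = 0.00777 and ∂z/∂N = −n_y/n_z = −0.22557.
Gradient magnitude |∇z| = √(a² + b²) = √(0.00006 + 0.05088) = 0.22570.
True dip = arctan(0.22570) = 12.7°, dipping toward N (azimuth ≈ 358°).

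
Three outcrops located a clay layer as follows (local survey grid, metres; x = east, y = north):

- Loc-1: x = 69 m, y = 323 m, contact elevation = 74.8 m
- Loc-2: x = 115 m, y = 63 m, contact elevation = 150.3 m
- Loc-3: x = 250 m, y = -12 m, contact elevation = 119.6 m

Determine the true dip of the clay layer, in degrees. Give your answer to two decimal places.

29.51°

Let the plane be z = a·x + b·y + c.
Loc-2−Loc-1: 46a − 260b = 75.5;  Loc-3−Loc-1: 181a − 335b = 44.8.
Solving gives a = −0.43111, b = −0.36666.
Gradient magnitude |∇z| = √(a² + b²) = √(0.18585 + 0.13444) = 0.56594.
True dip = arctan(0.56594) = 29.51°, dipping toward NE (azimuth ≈ 050°).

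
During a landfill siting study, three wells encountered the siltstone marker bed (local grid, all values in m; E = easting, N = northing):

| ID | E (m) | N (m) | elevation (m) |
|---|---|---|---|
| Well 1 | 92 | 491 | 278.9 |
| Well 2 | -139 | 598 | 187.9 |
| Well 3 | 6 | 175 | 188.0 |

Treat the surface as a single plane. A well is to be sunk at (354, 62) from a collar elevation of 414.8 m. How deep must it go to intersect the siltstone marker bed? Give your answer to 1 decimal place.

Two edge vectors: Well 1→Well 2 = (-231, 107, -91), Well 1→Well 3 = (-86, -316, -90.9).
Normal n = (Well 1→Well 2) × (Well 1→Well 3) = (-38482.3, -13171.9, 82198).
So ∂z/∂E = −n_x/n_z = 0.46817 and ∂z/∂N = −n_y/n_z = 0.16025.
Intercept c from Well 1: 278.9 − 43.07 − 78.68 = 157.15.
At (354, 62): z_contact = 165.73 + 9.94 + 157.15 = 332.81 m.
Depth below ground = 414.8 − 332.81 = 82.0 m.

82.0 m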